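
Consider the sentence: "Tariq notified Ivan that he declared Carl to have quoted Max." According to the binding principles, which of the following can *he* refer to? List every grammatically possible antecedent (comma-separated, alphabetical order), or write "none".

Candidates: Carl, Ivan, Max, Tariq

Ivan, Tariq

*he* is a pronoun; Principle B requires it to be free in its binding domain — the clause headed by 'declared'.
— Carl: subject of the clause headed by 'quoted'; is c-commanded by the pronoun; coreference would bind this R-expression — blocked (Principle C).
— Ivan: object of the matrix clause; c-commands the pronoun but lies outside its binding domain — allowed.
— Max: object of the clause headed by 'quoted'; is c-commanded by the pronoun; coreference would bind this R-expression — blocked (Principle C).
— Tariq: subject of the matrix clause; c-commands the pronoun but lies outside its binding domain — allowed.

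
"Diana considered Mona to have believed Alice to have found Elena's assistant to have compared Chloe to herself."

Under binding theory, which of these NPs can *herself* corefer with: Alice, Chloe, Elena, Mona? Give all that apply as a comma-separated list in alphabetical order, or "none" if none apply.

Chloe

*herself* is a reflexive; Principle A requires it to be bound within its binding domain — the clause headed by 'compared'.
— Alice: subject of the clause headed by 'found'; c-commands the reflexive but lies outside its binding domain — cannot bind it (Principle A).
— Chloe: object of the clause headed by 'compared'; c-commands the reflexive within its binding domain — allowed (Principle A).
— Elena: possessor inside the subject DP of the clause headed by 'compared'; does not c-command the reflexive — cannot bind it (Principle A).
— Mona: subject of the clause headed by 'believed'; c-commands the reflexive but lies outside its binding domain — cannot bind it (Principle A).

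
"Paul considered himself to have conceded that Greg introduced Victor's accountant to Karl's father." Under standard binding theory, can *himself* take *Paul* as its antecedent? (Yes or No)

Yes

*himself* is a reflexive; Principle A requires it to be bound within its binding domain — the matrix clause.
— Paul: subject of the matrix clause; c-commands the reflexive within its binding domain — allowed (Principle A).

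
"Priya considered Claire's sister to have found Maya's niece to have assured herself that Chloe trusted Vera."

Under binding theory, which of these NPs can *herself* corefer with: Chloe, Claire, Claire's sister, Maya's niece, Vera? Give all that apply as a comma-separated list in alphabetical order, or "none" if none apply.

Maya's niece

*herself* is a reflexive; Principle A requires it to be bound within its binding domain — the clause headed by 'assured'.
— Chloe: subject of the clause headed by 'trusted'; does not c-command the reflexive — cannot bind it (Principle A).
— Claire: possessor inside the subject DP of the clause headed by 'found'; does not c-command the reflexive — cannot bind it (Principle A).
— Claire's sister: subject of the clause headed by 'found'; c-commands the reflexive but lies outside its binding domain — cannot bind it (Principle A).
— Maya's niece: subject of the clause headed by 'assured'; c-commands the reflexive within its binding domain — allowed (Principle A).
— Vera: object of the clause headed by 'trusted'; does not c-command the reflexive — cannot bind it (Principle A).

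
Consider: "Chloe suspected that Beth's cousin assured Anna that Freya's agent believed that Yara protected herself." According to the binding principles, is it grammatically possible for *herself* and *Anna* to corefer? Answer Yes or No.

*herself* is a reflexive; Principle A requires it to be bound within its binding domain — the clause headed by 'protected'.
— Anna: object of the clause headed by 'assured'; c-commands the reflexive but lies outside its binding domain — cannot bind it (Principle A).

No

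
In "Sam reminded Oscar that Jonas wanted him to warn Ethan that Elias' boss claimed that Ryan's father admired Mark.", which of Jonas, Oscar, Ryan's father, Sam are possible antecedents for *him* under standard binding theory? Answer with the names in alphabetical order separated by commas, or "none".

*him* is a pronoun; Principle B requires it to be free in its binding domain — the clause headed by 'wanted'.
— Jonas: subject of the clause headed by 'wanted'; c-commands the pronoun within its binding domain — blocked (Principle B).
— Oscar: object of the matrix clause; c-commands the pronoun but lies outside its binding domain — allowed.
— Ryan's father: subject of the clause headed by 'admired'; is c-commanded by the pronoun; coreference would bind this R-expression — blocked (Principle C).
— Sam: subject of the matrix clause; c-commands the pronoun but lies outside its binding domain — allowed.

Oscar, Sam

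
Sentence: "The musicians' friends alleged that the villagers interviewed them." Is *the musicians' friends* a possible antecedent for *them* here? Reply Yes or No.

*them* is a pronoun; Principle B requires it to be free in its binding domain — the clause headed by 'interviewed'.
— the musicians' friends: subject of the matrix clause; c-commands the pronoun but lies outside its binding domain — allowed.

Yes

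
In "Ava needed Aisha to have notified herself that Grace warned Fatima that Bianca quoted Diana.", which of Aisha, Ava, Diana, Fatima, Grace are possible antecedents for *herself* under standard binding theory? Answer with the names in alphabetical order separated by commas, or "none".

Aisha

*herself* is a reflexive; Principle A requires it to be bound within its binding domain — the clause headed by 'notified'.
— Aisha: subject of the clause headed by 'notified'; c-commands the reflexive within its binding domain — allowed (Principle A).
— Ava: subject of the matrix clause; c-commands the reflexive but lies outside its binding domain — cannot bind it (Principle A).
— Diana: object of the clause headed by 'quoted'; does not c-command the reflexive — cannot bind it (Principle A).
— Fatima: object of the clause headed by 'warned'; does not c-command the reflexive — cannot bind it (Principle A).
— Grace: subject of the clause headed by 'warned'; does not c-command the reflexive — cannot bind it (Principle A).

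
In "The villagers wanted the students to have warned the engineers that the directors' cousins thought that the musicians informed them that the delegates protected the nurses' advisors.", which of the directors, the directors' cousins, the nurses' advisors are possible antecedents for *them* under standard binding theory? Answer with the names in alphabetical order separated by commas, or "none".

the directors, the directors' cousins

*them* is a pronoun; Principle B requires it to be free in its binding domain — the clause headed by 'informed'.
— the directors: possessor inside the subject DP of the clause headed by 'thought'; does not c-command the pronoun — Principle B does not apply; allowed.
— the directors' cousins: subject of the clause headed by 'thought'; c-commands the pronoun but lies outside its binding domain — allowed.
— the nurses' advisors: object of the clause headed by 'protected'; is c-commanded by the pronoun; coreference would bind this R-expression — blocked (Principle C).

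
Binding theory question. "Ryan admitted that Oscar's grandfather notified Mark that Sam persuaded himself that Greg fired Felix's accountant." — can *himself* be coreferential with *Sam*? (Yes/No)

*himself* is a reflexive; Principle A requires it to be bound within its binding domain — the clause headed by 'persuaded'.
— Sam: subject of the clause headed by 'persuaded'; c-commands the reflexive within its binding domain — allowed (Principle A).

Yes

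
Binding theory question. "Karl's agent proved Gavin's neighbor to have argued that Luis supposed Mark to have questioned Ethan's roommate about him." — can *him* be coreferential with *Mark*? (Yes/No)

*him* is a pronoun; Principle B requires it to be free in its binding domain — the clause headed by 'questioned'.
— Mark: subject of the clause headed by 'questioned'; c-commands the pronoun within its binding domain — blocked (Principle B).

No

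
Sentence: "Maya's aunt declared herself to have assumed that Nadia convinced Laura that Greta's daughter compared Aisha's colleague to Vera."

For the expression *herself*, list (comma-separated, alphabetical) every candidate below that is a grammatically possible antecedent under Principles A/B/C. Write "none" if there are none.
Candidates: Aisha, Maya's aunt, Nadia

Maya's aunt

*herself* is a reflexive; Principle A requires it to be bound within its binding domain — the matrix clause.
— Aisha: possessor inside the object DP of the clause headed by 'compared'; does not c-command the reflexive — cannot bind it (Principle A).
— Maya's aunt: subject of the matrix clause; c-commands the reflexive within its binding domain — allowed (Principle A).
— Nadia: subject of the clause headed by 'convinced'; does not c-command the reflexive — cannot bind it (Principle A).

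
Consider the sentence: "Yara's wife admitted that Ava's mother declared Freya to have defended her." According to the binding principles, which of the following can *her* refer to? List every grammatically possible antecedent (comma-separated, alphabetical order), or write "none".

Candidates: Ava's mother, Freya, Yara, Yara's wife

Ava's mother, Yara, Yara's wife

*her* is a pronoun; Principle B requires it to be free in its binding domain — the clause headed by 'defended'.
— Ava's mother: subject of the clause headed by 'declared'; c-commands the pronoun but lies outside its binding domain — allowed.
— Freya: subject of the clause headed by 'defended'; c-commands the pronoun within its binding domain — blocked (Principle B).
— Yara: possessor inside the subject DP of the matrix clause; does not c-command the pronoun — Principle B does not apply; allowed.
— Yara's wife: subject of the matrix clause; c-commands the pronoun but lies outside its binding domain — allowed.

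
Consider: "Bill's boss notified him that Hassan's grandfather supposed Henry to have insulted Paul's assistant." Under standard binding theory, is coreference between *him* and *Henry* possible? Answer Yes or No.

*Henry* is an R-expression; Principle C requires it to be free (not bound by any c-commanding expression).
— him: object of the matrix clause; the pronoun c-commands the R-expression — coreference blocked (Principle C).

No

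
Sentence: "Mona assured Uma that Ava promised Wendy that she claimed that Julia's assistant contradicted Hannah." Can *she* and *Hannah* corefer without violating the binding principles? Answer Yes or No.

*Hannah* is an R-expression; Principle C requires it to be free (not bound by any c-commanding expression).
— she: subject of the clause headed by 'claimed'; the pronoun c-commands the R-expression — coreference blocked (Principle C).

No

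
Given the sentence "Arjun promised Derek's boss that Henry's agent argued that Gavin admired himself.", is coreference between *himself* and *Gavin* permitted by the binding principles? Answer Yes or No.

*himself* is a reflexive; Principle A requires it to be bound within its binding domain — the clause headed by 'admired'.
— Gavin: subject of the clause headed by 'admired'; c-commands the reflexive within its binding domain — allowed (Principle A).

Yes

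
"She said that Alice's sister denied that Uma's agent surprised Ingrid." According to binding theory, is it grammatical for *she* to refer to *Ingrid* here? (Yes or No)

No

*Ingrid* is an R-expression; Principle C requires it to be free (not bound by any c-commanding expression).
— she: subject of the matrix clause; the pronoun c-commands the R-expression — coreference blocked (Principle C).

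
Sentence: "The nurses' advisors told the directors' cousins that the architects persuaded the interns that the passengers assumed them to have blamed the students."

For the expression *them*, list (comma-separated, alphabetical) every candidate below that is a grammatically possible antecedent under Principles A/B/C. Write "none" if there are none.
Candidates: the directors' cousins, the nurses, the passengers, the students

the directors' cousins, the nurses

*them* is a pronoun; Principle B requires it to be free in its binding domain — the clause headed by 'assumed'.
— the directors' cousins: object of the matrix clause; c-commands the pronoun but lies outside its binding domain — allowed.
— the nurses: possessor inside the subject DP of the matrix clause; does not c-command the pronoun — Principle B does not apply; allowed.
— the passengers: subject of the clause headed by 'assumed'; c-commands the pronoun within its binding domain — blocked (Principle B).
— the students: object of the clause headed by 'blamed'; is c-commanded by the pronoun; coreference would bind this R-expression — blocked (Principle C).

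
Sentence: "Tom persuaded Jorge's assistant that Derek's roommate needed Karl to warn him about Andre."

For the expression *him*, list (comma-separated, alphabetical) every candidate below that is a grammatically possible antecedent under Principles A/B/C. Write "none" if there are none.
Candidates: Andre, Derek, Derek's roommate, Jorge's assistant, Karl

*him* is a pronoun; Principle B requires it to be free in its binding domain — the clause headed by 'warn'.
— Andre: second object of the clause headed by 'warn'; is c-commanded by the pronoun; coreference would bind this R-expression — blocked (Principle C).
— Derek: possessor inside the subject DP of the clause headed by 'needed'; does not c-command the pronoun — Principle B does not apply; allowed.
— Derek's roommate: subject of the clause headed by 'needed'; c-commands the pronoun but lies outside its binding domain — allowed.
— Jorge's assistant: object of the matrix clause; c-commands the pronoun but lies outside its binding domain — allowed.
— Karl: subject of the clause headed by 'warn'; c-commands the pronoun within its binding domain — blocked (Principle B).

Derek, Derek's roommate, Jorge's assistant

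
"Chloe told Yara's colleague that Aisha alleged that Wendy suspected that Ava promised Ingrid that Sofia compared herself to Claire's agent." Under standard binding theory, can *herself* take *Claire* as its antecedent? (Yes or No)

*herself* is a reflexive; Principle A requires it to be bound within its binding domain — the clause headed by 'compared'.
— Claire: possessor inside the second object DP of the clause headed by 'compared'; does not c-command the reflexive — cannot bind it (Principle A).

No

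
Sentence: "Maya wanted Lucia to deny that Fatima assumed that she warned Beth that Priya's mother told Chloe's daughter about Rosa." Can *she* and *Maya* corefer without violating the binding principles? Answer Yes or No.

*Maya* is an R-expression; Principle C requires it to be free (not bound by any c-commanding expression).
— she: subject of the clause headed by 'warned'; the pronoun does not c-command the R-expression — coreference allowed.

Yes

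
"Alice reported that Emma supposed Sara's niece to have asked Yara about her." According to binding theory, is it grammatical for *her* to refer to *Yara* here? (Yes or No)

No

*Yara* is an R-expression; Principle C requires it to be free (not bound by any c-commanding expression).
— her: second object of the clause headed by 'asked'; the R-expression locally c-commands the pronoun — coreference blocked (Principle B on the pronoun).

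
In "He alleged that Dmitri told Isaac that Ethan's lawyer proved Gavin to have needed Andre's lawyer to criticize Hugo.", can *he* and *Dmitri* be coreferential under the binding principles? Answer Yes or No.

*Dmitri* is an R-expression; Principle C requires it to be free (not bound by any c-commanding expression).
— he: subject of the matrix clause; the pronoun c-commands the R-expression — coreference blocked (Principle C).

No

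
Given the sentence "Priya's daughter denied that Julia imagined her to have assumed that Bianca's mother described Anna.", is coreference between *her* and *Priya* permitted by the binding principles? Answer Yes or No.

*her* is a pronoun; Principle B requires it to be free in its binding domain — the clause headed by 'imagined'.
— Priya: possessor inside the subject DP of the matrix clause; does not c-command the pronoun — Principle B does not apply; allowed.

Yes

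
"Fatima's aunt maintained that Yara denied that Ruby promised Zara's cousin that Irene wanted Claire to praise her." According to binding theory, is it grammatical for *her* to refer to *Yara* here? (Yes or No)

*Yara* is an R-expression; Principle C requires it to be free (not bound by any c-commanding expression).
— her: object of the clause headed by 'praise'; the pronoun does not c-command the R-expression — coreference allowed.

Yes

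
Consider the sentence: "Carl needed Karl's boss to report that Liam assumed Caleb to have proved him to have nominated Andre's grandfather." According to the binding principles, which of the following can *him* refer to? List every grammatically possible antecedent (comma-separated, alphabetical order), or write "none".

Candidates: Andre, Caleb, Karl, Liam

*him* is a pronoun; Principle B requires it to be free in its binding domain — the clause headed by 'proved'.
— Andre: possessor inside the object DP of the clause headed by 'nominated'; is c-commanded by the pronoun; coreference would bind this R-expression — blocked (Principle C).
— Caleb: subject of the clause headed by 'proved'; c-commands the pronoun within its binding domain — blocked (Principle B).
— Karl: possessor inside the subject DP of the clause headed by 'report'; does not c-command the pronoun — Principle B does not apply; allowed.
— Liam: subject of the clause headed by 'assumed'; c-commands the pronoun but lies outside its binding domain — allowed.

Karl, Liam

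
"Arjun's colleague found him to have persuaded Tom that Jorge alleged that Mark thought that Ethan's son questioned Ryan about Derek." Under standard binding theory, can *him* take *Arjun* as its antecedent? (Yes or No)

*him* is a pronoun; Principle B requires it to be free in its binding domain — the matrix clause.
— Arjun: possessor inside the subject DP of the matrix clause; does not c-command the pronoun — Principle B does not apply; allowed.

Yes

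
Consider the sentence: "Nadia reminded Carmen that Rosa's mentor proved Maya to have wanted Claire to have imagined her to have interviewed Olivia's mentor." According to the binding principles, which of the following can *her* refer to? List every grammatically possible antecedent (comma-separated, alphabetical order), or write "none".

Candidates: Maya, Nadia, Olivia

*her* is a pronoun; Principle B requires it to be free in its binding domain — the clause headed by 'imagined'.
— Maya: subject of the clause headed by 'wanted'; c-commands the pronoun but lies outside its binding domain — allowed.
— Nadia: subject of the matrix clause; c-commands the pronoun but lies outside its binding domain — allowed.
— Olivia: possessor inside the object DP of the clause headed by 'interviewed'; is c-commanded by the pronoun; coreference would bind this R-expression — blocked (Principle C).

Maya, Nadia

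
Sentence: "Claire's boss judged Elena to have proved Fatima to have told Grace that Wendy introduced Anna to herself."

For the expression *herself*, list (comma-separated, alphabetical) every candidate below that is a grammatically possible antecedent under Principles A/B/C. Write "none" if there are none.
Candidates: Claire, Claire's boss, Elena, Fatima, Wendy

*herself* is a reflexive; Principle A requires it to be bound within its binding domain — the clause headed by 'introduced'.
— Claire: possessor inside the subject DP of the matrix clause; does not c-command the reflexive — cannot bind it (Principle A).
— Claire's boss: subject of the matrix clause; c-commands the reflexive but lies outside its binding domain — cannot bind it (Principle A).
— Elena: subject of the clause headed by 'proved'; c-commands the reflexive but lies outside its binding domain — cannot bind it (Principle A).
— Fatima: subject of the clause headed by 'told'; c-commands the reflexive but lies outside its binding domain — cannot bind it (Principle A).
— Wendy: subject of the clause headed by 'introduced'; c-commands the reflexive within its binding domain — allowed (Principle A).

Wendy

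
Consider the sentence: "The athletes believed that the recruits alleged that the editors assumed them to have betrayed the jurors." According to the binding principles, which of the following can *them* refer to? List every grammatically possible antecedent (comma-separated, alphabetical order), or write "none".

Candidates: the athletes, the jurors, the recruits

*them* is a pronoun; Principle B requires it to be free in its binding domain — the clause headed by 'assumed'.
— the athletes: subject of the matrix clause; c-commands the pronoun but lies outside its binding domain — allowed.
— the jurors: object of the clause headed by 'betrayed'; is c-commanded by the pronoun; coreference would bind this R-expression — blocked (Principle C).
— the recruits: subject of the clause headed by 'alleged'; c-commands the pronoun but lies outside its binding domain — allowed.

the athletes, the recruits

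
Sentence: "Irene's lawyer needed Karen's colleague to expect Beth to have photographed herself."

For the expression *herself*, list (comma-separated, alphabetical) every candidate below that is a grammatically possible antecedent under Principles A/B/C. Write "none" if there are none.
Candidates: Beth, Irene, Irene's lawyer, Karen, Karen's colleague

*herself* is a reflexive; Principle A requires it to be bound within its binding domain — the clause headed by 'photographed'.
— Beth: subject of the clause headed by 'photographed'; c-commands the reflexive within its binding domain — allowed (Principle A).
— Irene: possessor inside the subject DP of the matrix clause; does not c-command the reflexive — cannot bind it (Principle A).
— Irene's lawyer: subject of the matrix clause; c-commands the reflexive but lies outside its binding domain — cannot bind it (Principle A).
— Karen: possessor inside the subject DP of the clause headed by 'expect'; does not c-command the reflexive — cannot bind it (Principle A).
— Karen's colleague: subject of the clause headed by 'expect'; c-commands the reflexive but lies outside its binding domain — cannot bind it (Principle A).

Beth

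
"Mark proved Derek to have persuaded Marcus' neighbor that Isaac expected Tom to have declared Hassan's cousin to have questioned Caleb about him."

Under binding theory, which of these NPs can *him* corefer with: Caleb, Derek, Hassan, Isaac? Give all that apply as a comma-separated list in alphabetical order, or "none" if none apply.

*him* is a pronoun; Principle B requires it to be free in its binding domain — the clause headed by 'questioned'.
— Caleb: object of the clause headed by 'questioned'; c-commands the pronoun within its binding domain — blocked (Principle B).
— Derek: subject of the clause headed by 'persuaded'; c-commands the pronoun but lies outside its binding domain — allowed.
— Hassan: possessor inside the subject DP of the clause headed by 'questioned'; does not c-command the pronoun — Principle B does not apply; allowed.
— Isaac: subject of the clause headed by 'expected'; c-commands the pronoun but lies outside its binding domain — allowed.

Derek, Hassan, Isaac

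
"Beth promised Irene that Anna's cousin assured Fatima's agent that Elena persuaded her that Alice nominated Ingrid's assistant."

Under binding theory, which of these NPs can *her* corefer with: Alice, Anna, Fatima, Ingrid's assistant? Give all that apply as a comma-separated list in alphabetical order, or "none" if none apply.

Anna, Fatima

*her* is a pronoun; Principle B requires it to be free in its binding domain — the clause headed by 'persuaded'.
— Alice: subject of the clause headed by 'nominated'; is c-commanded by the pronoun; coreference would bind this R-expression — blocked (Principle C).
— Anna: possessor inside the subject DP of the clause headed by 'assured'; does not c-command the pronoun — Principle B does not apply; allowed.
— Fatima: possessor inside the object DP of the clause headed by 'assured'; does not c-command the pronoun — Principle B does not apply; allowed.
— Ingrid's assistant: object of the clause headed by 'nominated'; is c-commanded by the pronoun; coreference would bind this R-expression — blocked (Principle C).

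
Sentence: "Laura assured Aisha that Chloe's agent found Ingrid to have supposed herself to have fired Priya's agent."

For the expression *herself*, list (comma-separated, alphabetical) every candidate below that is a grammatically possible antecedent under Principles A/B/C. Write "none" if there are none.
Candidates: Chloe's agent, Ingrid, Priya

Ingrid

*herself* is a reflexive; Principle A requires it to be bound within its binding domain — the clause headed by 'supposed'.
— Chloe's agent: subject of the clause headed by 'found'; c-commands the reflexive but lies outside its binding domain — cannot bind it (Principle A).
— Ingrid: subject of the clause headed by 'supposed'; c-commands the reflexive within its binding domain — allowed (Principle A).
— Priya: possessor inside the object DP of the clause headed by 'fired'; does not c-command the reflexive — cannot bind it (Principle A).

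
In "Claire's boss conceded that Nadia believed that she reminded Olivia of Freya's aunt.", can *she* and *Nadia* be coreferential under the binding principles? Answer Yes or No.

Yes

*Nadia* is an R-expression; Principle C requires it to be free (not bound by any c-commanding expression).
— she: subject of the clause headed by 'reminded'; the pronoun does not c-command the R-expression — coreference allowed.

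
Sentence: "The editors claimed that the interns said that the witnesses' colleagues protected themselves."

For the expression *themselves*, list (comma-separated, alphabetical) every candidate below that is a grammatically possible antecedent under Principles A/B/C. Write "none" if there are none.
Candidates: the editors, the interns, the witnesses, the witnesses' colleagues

the witnesses' colleagues

*themselves* is a reflexive; Principle A requires it to be bound within its binding domain — the clause headed by 'protected'.
— the editors: subject of the matrix clause; c-commands the reflexive but lies outside its binding domain — cannot bind it (Principle A).
— the interns: subject of the clause headed by 'said'; c-commands the reflexive but lies outside its binding domain — cannot bind it (Principle A).
— the witnesses: possessor inside the subject DP of the clause headed by 'protected'; does not c-command the reflexive — cannot bind it (Principle A).
— the witnesses' colleagues: subject of the clause headed by 'protected'; c-commands the reflexive within its binding domain — allowed (Principle A).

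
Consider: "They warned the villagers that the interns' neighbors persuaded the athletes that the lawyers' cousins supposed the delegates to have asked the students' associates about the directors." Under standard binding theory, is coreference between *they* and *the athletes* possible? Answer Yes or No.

*the athletes* is an R-expression; Principle C requires it to be free (not bound by any c-commanding expression).
— they: subject of the matrix clause; the pronoun c-commands the R-expression — coreference blocked (Principle C).

No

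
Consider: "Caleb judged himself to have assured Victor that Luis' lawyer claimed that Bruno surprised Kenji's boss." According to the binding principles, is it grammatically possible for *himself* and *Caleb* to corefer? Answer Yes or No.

Yes

*himself* is a reflexive; Principle A requires it to be bound within its binding domain — the matrix clause.
— Caleb: subject of the matrix clause; c-commands the reflexive within its binding domain — allowed (Principle A).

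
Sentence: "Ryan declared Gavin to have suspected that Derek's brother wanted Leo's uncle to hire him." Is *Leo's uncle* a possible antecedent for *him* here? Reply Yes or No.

No

*him* is a pronoun; Principle B requires it to be free in its binding domain — the clause headed by 'hire'.
— Leo's uncle: subject of the clause headed by 'hire'; c-commands the pronoun within its binding domain — blocked (Principle B).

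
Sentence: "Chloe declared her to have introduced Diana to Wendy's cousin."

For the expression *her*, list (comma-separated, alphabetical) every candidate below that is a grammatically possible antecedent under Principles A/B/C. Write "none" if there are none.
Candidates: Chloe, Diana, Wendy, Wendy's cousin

*her* is a pronoun; Principle B requires it to be free in its binding domain — the matrix clause.
— Chloe: subject of the matrix clause; c-commands the pronoun within its binding domain — blocked (Principle B).
— Diana: object of the clause headed by 'introduced'; is c-commanded by the pronoun; coreference would bind this R-expression — blocked (Principle C).
— Wendy: possessor inside the second object DP of the clause headed by 'introduced'; is c-commanded by the pronoun; coreference would bind this R-expression — blocked (Principle C).
— Wendy's cousin: second object of the clause headed by 'introduced'; is c-commanded by the pronoun; coreference would bind this R-expression — blocked (Principle C).

none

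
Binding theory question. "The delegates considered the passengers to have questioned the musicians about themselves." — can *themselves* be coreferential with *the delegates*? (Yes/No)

No

*themselves* is a reflexive; Principle A requires it to be bound within its binding domain — the clause headed by 'questioned'.
— the delegates: subject of the matrix clause; c-commands the reflexive but lies outside its binding domain — cannot bind it (Principle A).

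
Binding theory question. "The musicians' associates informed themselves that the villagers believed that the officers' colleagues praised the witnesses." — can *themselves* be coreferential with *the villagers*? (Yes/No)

No

*themselves* is a reflexive; Principle A requires it to be bound within its binding domain — the matrix clause.
— the villagers: subject of the clause headed by 'believed'; does not c-command the reflexive — cannot bind it (Principle A).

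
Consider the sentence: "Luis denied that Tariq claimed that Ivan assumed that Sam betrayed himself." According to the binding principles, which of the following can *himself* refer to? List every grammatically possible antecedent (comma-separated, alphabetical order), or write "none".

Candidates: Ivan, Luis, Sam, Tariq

*himself* is a reflexive; Principle A requires it to be bound within its binding domain — the clause headed by 'betrayed'.
— Ivan: subject of the clause headed by 'assumed'; c-commands the reflexive but lies outside its binding domain — cannot bind it (Principle A).
— Luis: subject of the matrix clause; c-commands the reflexive but lies outside its binding domain — cannot bind it (Principle A).
— Sam: subject of the clause headed by 'betrayed'; c-commands the reflexive within its binding domain — allowed (Principle A).
— Tariq: subject of the clause headed by 'claimed'; c-commands the reflexive but lies outside its binding domain — cannot bind it (Principle A).

Sam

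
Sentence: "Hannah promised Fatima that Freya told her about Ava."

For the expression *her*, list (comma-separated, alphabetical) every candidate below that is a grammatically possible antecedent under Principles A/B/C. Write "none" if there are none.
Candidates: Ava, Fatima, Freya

Fatima

*her* is a pronoun; Principle B requires it to be free in its binding domain — the clause headed by 'told'.
— Ava: second object of the clause headed by 'told'; is c-commanded by the pronoun; coreference would bind this R-expression — blocked (Principle C).
— Fatima: object of the matrix clause; c-commands the pronoun but lies outside its binding domain — allowed.
— Freya: subject of the clause headed by 'told'; c-commands the pronoun within its binding domain — blocked (Principle B).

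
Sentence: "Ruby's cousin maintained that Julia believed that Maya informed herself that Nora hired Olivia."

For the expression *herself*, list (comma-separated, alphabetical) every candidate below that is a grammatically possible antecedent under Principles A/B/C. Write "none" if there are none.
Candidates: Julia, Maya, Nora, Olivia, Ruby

Maya

*herself* is a reflexive; Principle A requires it to be bound within its binding domain — the clause headed by 'informed'.
— Julia: subject of the clause headed by 'believed'; c-commands the reflexive but lies outside its binding domain — cannot bind it (Principle A).
— Maya: subject of the clause headed by 'informed'; c-commands the reflexive within its binding domain — allowed (Principle A).
— Nora: subject of the clause headed by 'hired'; does not c-command the reflexive — cannot bind it (Principle A).
— Olivia: object of the clause headed by 'hired'; does not c-command the reflexive — cannot bind it (Principle A).
— Ruby: possessor inside the subject DP of the matrix clause; does not c-command the reflexive — cannot bind it (Principle A).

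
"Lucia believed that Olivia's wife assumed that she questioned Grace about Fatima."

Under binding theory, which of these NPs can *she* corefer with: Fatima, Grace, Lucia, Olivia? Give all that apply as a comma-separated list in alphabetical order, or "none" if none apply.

Lucia, Olivia

*she* is a pronoun; Principle B requires it to be free in its binding domain — the clause headed by 'questioned'.
— Fatima: second object of the clause headed by 'questioned'; is c-commanded by the pronoun; coreference would bind this R-expression — blocked (Principle C).
— Grace: object of the clause headed by 'questioned'; is c-commanded by the pronoun; coreference would bind this R-expression — blocked (Principle C).
— Lucia: subject of the matrix clause; c-commands the pronoun but lies outside its binding domain — allowed.
— Olivia: possessor inside the subject DP of the clause headed by 'assumed'; does not c-command the pronoun — Principle B does not apply; allowed.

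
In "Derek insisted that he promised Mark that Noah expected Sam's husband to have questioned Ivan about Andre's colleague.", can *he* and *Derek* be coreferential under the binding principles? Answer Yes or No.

Yes

*Derek* is an R-expression; Principle C requires it to be free (not bound by any c-commanding expression).
— he: subject of the clause headed by 'promised'; the pronoun does not c-command the R-expression — coreference allowed.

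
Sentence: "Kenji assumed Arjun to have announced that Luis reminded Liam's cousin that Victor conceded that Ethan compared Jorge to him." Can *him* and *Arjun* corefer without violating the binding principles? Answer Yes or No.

*Arjun* is an R-expression; Principle C requires it to be free (not bound by any c-commanding expression).
— him: second object of the clause headed by 'compared'; the pronoun does not c-command the R-expression — coreference allowed.

Yes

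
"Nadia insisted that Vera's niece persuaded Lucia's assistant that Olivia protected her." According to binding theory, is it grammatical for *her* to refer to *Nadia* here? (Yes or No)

Yes

*Nadia* is an R-expression; Principle C requires it to be free (not bound by any c-commanding expression).
— her: object of the clause headed by 'protected'; the pronoun does not c-command the R-expression — coreference allowed.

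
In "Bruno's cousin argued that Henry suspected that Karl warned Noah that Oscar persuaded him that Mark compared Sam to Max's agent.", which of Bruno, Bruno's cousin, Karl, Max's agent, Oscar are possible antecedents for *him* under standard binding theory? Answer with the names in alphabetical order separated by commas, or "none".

Bruno, Bruno's cousin, Karl

*him* is a pronoun; Principle B requires it to be free in its binding domain — the clause headed by 'persuaded'.
— Bruno: possessor inside the subject DP of the matrix clause; does not c-command the pronoun — Principle B does not apply; allowed.
— Bruno's cousin: subject of the matrix clause; c-commands the pronoun but lies outside its binding domain — allowed.
— Karl: subject of the clause headed by 'warned'; c-commands the pronoun but lies outside its binding domain — allowed.
— Max's agent: second object of the clause headed by 'compared'; is c-commanded by the pronoun; coreference would bind this R-expression — blocked (Principle C).
— Oscar: subject of the clause headed by 'persuaded'; c-commands the pronoun within its binding domain — blocked (Principle B).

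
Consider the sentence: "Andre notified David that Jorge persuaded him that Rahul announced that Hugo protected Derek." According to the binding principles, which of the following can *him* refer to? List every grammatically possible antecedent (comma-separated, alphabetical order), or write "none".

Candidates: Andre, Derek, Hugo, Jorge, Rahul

*him* is a pronoun; Principle B requires it to be free in its binding domain — the clause headed by 'persuaded'.
— Andre: subject of the matrix clause; c-commands the pronoun but lies outside its binding domain — allowed.
— Derek: object of the clause headed by 'protected'; is c-commanded by the pronoun; coreference would bind this R-expression — blocked (Principle C).
— Hugo: subject of the clause headed by 'protected'; is c-commanded by the pronoun; coreference would bind this R-expression — blocked (Principle C).
— Jorge: subject of the clause headed by 'persuaded'; c-commands the pronoun within its binding domain — blocked (Principle B).
— Rahul: subject of the clause headed by 'announced'; is c-commanded by the pronoun; coreference would bind this R-expression — blocked (Principle C).

Andre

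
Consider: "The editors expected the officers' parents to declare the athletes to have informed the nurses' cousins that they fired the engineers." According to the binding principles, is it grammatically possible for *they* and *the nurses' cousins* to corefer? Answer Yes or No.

*they* is a pronoun; Principle B requires it to be free in its binding domain — the clause headed by 'fired'.
— the nurses' cousins: object of the clause headed by 'informed'; c-commands the pronoun but lies outside its binding domain — allowed.

Yes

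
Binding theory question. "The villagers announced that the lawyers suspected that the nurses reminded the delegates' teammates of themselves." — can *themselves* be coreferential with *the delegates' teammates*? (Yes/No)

*themselves* is a reflexive; Principle A requires it to be bound within its binding domain — the clause headed by 'reminded'.
— the delegates' teammates: object of the clause headed by 'reminded'; c-commands the reflexive within its binding domain — allowed (Principle A).

Yes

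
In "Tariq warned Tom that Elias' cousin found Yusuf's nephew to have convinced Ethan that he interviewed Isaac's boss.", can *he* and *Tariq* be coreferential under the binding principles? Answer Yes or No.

*Tariq* is an R-expression; Principle C requires it to be free (not bound by any c-commanding expression).
— he: subject of the clause headed by 'interviewed'; the pronoun does not c-command the R-expression — coreference allowed.

Yes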